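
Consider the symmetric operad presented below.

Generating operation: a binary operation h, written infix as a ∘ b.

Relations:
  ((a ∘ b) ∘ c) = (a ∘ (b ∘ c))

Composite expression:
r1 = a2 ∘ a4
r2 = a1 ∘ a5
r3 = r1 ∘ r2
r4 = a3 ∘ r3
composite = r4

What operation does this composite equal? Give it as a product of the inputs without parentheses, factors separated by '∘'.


Under associativity of h, the answer is the a's in reading order.
(a2 ∘ a4) linearizes to a2 ∘ a4
(a1 ∘ a5) linearizes to a1 ∘ a5
((a2 ∘ a4) ∘ (a1 ∘ a5)) linearizes to a2 ∘ a4 ∘ a1 ∘ a5
(a3 ∘ ((a2 ∘ a4) ∘ (a1 ∘ a5))) linearizes to a3 ∘ a2 ∘ a4 ∘ a1 ∘ a5

a3 ∘ a2 ∘ a4 ∘ a1 ∘ a5


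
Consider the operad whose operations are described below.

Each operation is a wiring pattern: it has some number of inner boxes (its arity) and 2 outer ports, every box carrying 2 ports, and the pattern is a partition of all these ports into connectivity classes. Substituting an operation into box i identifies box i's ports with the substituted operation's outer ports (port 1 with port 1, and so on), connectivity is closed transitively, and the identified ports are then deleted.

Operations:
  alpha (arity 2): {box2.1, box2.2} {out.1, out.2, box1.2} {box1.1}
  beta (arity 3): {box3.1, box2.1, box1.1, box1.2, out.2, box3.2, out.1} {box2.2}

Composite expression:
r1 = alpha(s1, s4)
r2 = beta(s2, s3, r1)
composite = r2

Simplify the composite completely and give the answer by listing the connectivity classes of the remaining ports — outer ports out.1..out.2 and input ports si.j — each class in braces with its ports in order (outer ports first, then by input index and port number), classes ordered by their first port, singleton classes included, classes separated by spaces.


{out.1, out.2, s1.2, s2.1, s2.2, s3.1} {s1.1} {s3.2} {s4.1, s4.2}

Treat the ports identified at beta as solder joints: merge, then drop.
composing alpha on (s1, s4), with out.j its own outer ports: {out.1, out.2, s1.2} {s1.1} {s4.1, s4.2}
composing beta on (s2, s3, s1, s4), with out.j its own outer ports: {out.1, out.2, s1.2, s2.1, s2.2, s3.1} {s1.1} {s3.2} {s4.1, s4.2}


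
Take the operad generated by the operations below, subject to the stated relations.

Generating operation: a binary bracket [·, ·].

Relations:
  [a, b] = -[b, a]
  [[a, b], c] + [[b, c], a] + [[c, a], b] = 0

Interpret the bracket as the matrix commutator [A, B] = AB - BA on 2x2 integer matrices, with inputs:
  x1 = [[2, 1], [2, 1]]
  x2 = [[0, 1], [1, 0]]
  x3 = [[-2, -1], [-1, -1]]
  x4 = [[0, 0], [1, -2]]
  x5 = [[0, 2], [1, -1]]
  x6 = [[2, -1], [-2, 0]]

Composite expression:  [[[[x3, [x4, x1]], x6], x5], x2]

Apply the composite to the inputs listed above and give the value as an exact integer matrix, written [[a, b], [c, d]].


[[26, -76], [76, -26]]

[x4, x1] = [[-1, 2], [-3, 1]]
[x3, [x4, x1]] = [[5, -4], [-1, -5]]
[[x3, [x4, x1]], x6] = [[7, -2], [18, -7]]
[[[x3, [x4, x1]], x6], x5] = [[-38, 30], [4, 38]]
[[[[x3, [x4, x1]], x6], x5], x2] = [[26, -76], [76, -26]]


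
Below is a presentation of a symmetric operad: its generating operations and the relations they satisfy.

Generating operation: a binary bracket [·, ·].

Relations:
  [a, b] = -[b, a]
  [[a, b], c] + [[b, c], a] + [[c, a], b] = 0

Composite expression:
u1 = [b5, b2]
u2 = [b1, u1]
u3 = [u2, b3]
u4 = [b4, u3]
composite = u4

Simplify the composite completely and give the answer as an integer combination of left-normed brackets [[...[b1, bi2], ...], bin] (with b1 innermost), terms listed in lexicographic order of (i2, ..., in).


[[[[b1, b2], b5], b3], b4] - [[[[b1, b5], b2], b3], b4]

Left-normed coefficients sit on the b1-initial expansion words.
Composite bracket: [b4, [[b1, [b5, b2]], b3]]
The bracket unfolds into 16 signed words via [a, b] = ab - ba (2^4 = 16).
Keep just the words that open with b1:
  from b1b2b5b3b4, sign +1: term +[[[[b1, b2], b5], b3], b4]
  from b1b5b2b3b4, sign -1: term -[[[[b1, b5], b2], b3], b4]


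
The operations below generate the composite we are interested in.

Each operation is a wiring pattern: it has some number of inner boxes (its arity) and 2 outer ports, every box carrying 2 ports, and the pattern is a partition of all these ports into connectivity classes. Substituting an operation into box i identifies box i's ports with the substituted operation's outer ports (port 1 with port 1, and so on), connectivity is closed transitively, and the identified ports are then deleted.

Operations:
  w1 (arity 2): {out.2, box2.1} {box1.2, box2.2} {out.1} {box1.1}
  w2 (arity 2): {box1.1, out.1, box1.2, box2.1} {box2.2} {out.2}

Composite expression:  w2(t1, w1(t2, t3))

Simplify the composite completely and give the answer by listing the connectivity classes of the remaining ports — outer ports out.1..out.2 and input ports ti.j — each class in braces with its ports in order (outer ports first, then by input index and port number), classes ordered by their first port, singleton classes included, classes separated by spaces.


{out.1, t1.1, t1.2} {out.2} {t2.1} {t2.2, t3.2} {t3.1}

Substituting into w2 glues patterns; closure does the rest.
after w1, the pattern on (t2, t3) reads {out.1} {out.2, t3.1} {t2.1} {t2.2, t3.2} (out.j = its outer ports)
after w2, the pattern on (t1, t2, t3) reads {out.1, t1.1, t1.2} {out.2} {t2.1} {t2.2, t3.2} {t3.1} (out.j = its outer ports)


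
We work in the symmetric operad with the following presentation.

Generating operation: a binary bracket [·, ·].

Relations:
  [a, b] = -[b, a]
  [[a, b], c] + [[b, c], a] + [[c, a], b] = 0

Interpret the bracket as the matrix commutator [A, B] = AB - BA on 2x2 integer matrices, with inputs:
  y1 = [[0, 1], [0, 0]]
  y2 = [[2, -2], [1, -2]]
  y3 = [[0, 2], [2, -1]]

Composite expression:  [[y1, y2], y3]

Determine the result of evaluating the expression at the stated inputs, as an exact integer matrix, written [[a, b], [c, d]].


[y1, y2] = [[1, -4], [0, -1]]
[[y1, y2], y3] = [[-8, 8], [-4, 8]]

[[-8, 8], [-4, 8]]


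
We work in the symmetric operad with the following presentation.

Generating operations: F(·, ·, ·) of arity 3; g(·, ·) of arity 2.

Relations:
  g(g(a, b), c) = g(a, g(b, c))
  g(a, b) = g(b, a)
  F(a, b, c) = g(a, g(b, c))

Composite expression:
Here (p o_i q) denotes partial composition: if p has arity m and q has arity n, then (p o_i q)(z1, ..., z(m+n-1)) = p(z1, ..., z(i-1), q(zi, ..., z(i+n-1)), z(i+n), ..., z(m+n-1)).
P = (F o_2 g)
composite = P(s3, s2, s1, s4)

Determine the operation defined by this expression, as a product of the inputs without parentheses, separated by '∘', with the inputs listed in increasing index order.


s1 ∘ s2 ∘ s3 ∘ s4

Key point: F commutes, so take the s-inputs in any fixed order.
g(s2, s1) collapses to s2 ∘ s1
F(s3, g(s2, s1), s4) collapses to s3 ∘ s2 ∘ s1 ∘ s4
putting the inputs in ascending order: s1 ∘ s2 ∘ s3 ∘ s4


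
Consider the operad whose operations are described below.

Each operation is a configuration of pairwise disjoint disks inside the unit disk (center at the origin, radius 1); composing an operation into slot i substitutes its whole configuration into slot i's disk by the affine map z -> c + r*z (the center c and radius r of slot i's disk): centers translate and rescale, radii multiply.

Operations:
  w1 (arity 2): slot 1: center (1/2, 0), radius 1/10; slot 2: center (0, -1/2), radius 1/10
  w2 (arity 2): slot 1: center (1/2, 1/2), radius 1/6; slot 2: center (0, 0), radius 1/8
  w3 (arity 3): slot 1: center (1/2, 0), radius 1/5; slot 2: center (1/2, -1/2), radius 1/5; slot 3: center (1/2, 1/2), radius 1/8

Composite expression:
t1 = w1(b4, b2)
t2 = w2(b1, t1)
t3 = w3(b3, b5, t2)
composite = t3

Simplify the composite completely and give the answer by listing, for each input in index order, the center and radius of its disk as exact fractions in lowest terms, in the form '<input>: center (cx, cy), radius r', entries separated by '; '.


b1: center (9/16, 9/16), radius 1/48; b2: center (1/2, 63/128), radius 1/640; b3: center (1/2, 0), radius 1/5; b4: center (65/128, 1/2), radius 1/640; b5: center (1/2, -1/2), radius 1/5

Nesting under w3 composes maps z -> c + r*z down each b-path.
input b3: applying the 1 nested substitution gives center (1/2, 0), radius 1/5
input b5: applying the 1 nested substitution gives center (1/2, -1/2), radius 1/5
input b1: applying the 2 nested substitutions gives center (9/16, 9/16), radius 1/48
input b4: applying the 3 nested substitutions gives center (65/128, 1/2), radius 1/640
input b2: applying the 3 nested substitutions gives center (1/2, 63/128), radius 1/640


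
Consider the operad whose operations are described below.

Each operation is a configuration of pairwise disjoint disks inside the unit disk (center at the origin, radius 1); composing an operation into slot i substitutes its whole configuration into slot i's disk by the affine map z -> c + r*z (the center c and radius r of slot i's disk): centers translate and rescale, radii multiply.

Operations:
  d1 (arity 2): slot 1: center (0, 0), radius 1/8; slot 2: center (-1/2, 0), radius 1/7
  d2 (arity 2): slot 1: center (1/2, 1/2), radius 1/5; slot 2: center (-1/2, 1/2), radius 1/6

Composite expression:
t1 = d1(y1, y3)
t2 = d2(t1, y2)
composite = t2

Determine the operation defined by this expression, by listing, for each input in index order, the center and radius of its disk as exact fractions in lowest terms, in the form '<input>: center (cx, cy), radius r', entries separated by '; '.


y1: center (1/2, 1/2), radius 1/40; y2: center (-1/2, 1/2), radius 1/6; y3: center (2/5, 1/2), radius 1/35


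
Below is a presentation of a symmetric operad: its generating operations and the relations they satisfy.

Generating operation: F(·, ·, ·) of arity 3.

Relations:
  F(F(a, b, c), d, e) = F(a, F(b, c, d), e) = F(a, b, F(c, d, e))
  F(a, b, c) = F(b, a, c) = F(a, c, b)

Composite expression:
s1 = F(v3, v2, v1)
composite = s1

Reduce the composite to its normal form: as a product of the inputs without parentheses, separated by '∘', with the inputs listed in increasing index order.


Reordering under F is free, so list the v-inputs canonically.
F(v3, v2, v1) linearizes to v3 ∘ v2 ∘ v1
rearranged into index order: v1 ∘ v2 ∘ v3

v1 ∘ v2 ∘ v3


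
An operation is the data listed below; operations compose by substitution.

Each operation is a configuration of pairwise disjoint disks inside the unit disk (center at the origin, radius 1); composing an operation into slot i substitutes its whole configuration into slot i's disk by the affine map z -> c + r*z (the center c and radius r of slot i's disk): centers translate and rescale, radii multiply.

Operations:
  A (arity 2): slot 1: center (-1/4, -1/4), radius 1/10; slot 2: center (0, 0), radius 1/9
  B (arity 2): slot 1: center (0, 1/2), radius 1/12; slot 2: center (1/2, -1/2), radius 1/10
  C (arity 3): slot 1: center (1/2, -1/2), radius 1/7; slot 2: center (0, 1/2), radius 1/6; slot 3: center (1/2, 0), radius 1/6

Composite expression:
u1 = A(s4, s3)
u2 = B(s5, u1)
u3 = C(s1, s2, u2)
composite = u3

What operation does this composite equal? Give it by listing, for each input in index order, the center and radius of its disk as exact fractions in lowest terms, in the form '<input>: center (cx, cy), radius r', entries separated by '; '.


Each s-disk chains the slot maps above it in C; radii multiply.
input s1: composing its 1 substitution step yields center (1/2, -1/2), radius 1/7
input s2: composing its 1 substitution step yields center (0, 1/2), radius 1/6
input s5: composing its 2 substitution steps yields center (1/2, 1/12), radius 1/72
input s4: composing its 3 substitution steps yields center (139/240, -7/80), radius 1/600
input s3: composing its 3 substitution steps yields center (7/12, -1/12), radius 1/540

s1: center (1/2, -1/2), radius 1/7; s2: center (0, 1/2), radius 1/6; s3: center (7/12, -1/12), radius 1/540; s4: center (139/240, -7/80), radius 1/600; s5: center (1/2, 1/12), radius 1/72


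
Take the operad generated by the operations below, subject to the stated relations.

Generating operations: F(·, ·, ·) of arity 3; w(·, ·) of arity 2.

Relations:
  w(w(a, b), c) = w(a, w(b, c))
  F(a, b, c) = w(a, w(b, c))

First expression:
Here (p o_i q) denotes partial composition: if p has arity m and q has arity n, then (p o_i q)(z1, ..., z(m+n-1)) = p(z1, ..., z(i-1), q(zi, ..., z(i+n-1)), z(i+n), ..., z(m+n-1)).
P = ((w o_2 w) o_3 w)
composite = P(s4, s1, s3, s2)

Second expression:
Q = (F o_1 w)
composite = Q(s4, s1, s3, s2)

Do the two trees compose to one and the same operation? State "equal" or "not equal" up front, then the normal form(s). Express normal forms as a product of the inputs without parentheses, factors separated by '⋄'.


equal; both compose to s4 ⋄ s1 ⋄ s3 ⋄ s2

The first expression reduces to s4 ⋄ s1 ⋄ s3 ⋄ s2
The second expression reduces to s4 ⋄ s1 ⋄ s3 ⋄ s2
One common form — equal.


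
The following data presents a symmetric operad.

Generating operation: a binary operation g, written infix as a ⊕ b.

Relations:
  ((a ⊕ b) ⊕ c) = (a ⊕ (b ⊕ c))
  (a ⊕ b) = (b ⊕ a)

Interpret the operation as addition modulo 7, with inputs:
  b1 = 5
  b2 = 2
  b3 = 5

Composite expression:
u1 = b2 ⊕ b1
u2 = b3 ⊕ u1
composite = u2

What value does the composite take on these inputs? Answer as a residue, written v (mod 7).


(b2 ⊕ b1) = 0
(b3 ⊕ (b2 ⊕ b1)) = 5

5 (mod 7)


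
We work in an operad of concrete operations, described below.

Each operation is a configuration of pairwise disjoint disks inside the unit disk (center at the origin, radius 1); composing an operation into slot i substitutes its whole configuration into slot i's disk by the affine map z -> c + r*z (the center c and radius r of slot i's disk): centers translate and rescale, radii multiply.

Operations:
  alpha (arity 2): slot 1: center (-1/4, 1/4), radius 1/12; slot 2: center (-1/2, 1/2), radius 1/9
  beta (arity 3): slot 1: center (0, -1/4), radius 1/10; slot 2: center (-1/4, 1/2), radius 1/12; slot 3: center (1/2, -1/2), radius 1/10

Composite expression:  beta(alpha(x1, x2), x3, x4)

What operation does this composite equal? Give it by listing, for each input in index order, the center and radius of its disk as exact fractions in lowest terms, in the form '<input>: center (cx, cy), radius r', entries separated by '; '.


x1: center (-1/40, -9/40), radius 1/120; x2: center (-1/20, -1/5), radius 1/90; x3: center (-1/4, 1/2), radius 1/12; x4: center (1/2, -1/2), radius 1/10


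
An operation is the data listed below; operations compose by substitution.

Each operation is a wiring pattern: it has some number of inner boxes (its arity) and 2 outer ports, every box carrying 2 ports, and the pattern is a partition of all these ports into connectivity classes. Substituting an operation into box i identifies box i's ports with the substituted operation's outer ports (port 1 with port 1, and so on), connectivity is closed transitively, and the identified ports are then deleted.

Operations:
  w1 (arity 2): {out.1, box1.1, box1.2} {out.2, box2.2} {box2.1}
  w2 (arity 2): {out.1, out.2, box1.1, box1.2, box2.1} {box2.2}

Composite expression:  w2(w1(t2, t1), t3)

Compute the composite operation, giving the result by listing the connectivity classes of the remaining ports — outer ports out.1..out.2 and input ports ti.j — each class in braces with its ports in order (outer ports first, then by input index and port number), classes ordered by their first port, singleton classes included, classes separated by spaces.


{out.1, out.2, t1.2, t2.1, t2.2, t3.1} {t1.1} {t3.2}


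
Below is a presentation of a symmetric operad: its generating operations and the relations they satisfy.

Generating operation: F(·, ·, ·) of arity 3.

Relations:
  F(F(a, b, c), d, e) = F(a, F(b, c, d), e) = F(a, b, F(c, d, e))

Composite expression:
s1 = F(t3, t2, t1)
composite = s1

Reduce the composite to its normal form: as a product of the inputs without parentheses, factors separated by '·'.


t3 · t2 · t1


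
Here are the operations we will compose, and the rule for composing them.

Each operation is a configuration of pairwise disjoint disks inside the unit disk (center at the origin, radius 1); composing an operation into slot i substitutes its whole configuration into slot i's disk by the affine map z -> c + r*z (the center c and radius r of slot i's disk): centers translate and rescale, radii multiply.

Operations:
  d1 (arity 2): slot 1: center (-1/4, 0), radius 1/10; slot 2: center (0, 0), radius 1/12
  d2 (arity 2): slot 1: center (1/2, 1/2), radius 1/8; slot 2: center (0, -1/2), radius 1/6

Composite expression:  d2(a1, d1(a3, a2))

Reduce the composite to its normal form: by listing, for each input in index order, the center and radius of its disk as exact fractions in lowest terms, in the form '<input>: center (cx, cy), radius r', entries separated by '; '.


a1: center (1/2, 1/2), radius 1/8; a2: center (0, -1/2), radius 1/72; a3: center (-1/24, -1/2), radius 1/60

Affine substitution under d2: radii multiply and a-centers shift.
tracing a1 down its 1-map path: center (1/2, 1/2), radius 1/8
tracing a3 down its 2-map path: center (-1/24, -1/2), radius 1/60
tracing a2 down its 2-map path: center (0, -1/2), radius 1/72


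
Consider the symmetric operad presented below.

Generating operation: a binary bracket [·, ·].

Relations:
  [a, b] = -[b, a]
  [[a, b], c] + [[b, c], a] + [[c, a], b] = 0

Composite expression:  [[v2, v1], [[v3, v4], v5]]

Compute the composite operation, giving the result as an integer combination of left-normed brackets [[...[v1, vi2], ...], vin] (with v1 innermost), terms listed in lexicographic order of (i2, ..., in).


-[[[[v1, v2], v3], v4], v5] + [[[[v1, v2], v4], v3], v5] + [[[[v1, v2], v5], v3], v4] - [[[[v1, v2], v5], v4], v3]

Expand each bracket as ab - ba; the v1-initial words give the coefficients.
Composite bracket: [[v2, v1], [[v3, v4], v5]]
Expanding via [a, b] = ab - ba: 16 signed words (2^4 = 16).
The v1-initial words carry the normal form:
  the word v1v2v3v4v5 carries sign -1 and contributes -[[[[v1, v2], v3], v4], v5]
  the word v1v2v4v3v5 carries sign +1 and contributes +[[[[v1, v2], v4], v3], v5]
  the word v1v2v5v3v4 carries sign +1 and contributes +[[[[v1, v2], v5], v3], v4]
  the word v1v2v5v4v3 carries sign -1 and contributes -[[[[v1, v2], v5], v4], v3]


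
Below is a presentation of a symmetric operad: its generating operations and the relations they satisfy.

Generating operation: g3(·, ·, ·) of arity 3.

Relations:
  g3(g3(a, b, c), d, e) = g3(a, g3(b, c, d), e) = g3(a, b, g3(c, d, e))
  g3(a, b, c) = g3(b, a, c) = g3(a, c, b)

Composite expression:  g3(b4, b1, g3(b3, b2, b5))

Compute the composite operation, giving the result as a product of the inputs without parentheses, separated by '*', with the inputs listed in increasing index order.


b1 * b2 * b3 * b4 * b5

Key point: g3 commutes, so take the b-inputs in any fixed order.
g3(b3, b2, b5) unparenthesizes to b3 * b2 * b5
g3(b4, b1, g3(b3, b2, b5)) unparenthesizes to b4 * b1 * b3 * b2 * b5
rearranged into index order: b1 * b2 * b3 * b4 * b5


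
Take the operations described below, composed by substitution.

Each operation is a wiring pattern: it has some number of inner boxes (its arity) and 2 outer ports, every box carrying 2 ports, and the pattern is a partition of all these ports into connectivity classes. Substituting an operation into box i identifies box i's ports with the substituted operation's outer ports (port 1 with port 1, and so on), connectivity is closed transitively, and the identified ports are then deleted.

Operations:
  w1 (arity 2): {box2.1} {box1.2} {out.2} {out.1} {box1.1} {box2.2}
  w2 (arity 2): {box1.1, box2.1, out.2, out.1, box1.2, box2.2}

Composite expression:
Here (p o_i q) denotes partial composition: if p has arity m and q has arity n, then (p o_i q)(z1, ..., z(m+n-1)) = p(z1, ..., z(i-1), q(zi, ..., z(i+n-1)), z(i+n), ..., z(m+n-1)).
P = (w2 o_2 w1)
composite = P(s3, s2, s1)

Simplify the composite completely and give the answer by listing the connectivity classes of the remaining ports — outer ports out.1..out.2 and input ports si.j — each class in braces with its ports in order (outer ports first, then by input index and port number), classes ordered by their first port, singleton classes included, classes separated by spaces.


{out.1, out.2, s3.1, s3.2} {s1.1} {s1.2} {s2.1} {s2.2}

After gluing at w2, chains via deleted ports link the s-ports.
the subtree at w1 composes to {out.1} {out.2} {s1.1} {s1.2} {s2.1} {s2.2} on (s2, s1); out.j = own outer ports
the subtree at w2 composes to {out.1, out.2, s3.1, s3.2} {s1.1} {s1.2} {s2.1} {s2.2} on (s3, s2, s1); out.j = own outer ports


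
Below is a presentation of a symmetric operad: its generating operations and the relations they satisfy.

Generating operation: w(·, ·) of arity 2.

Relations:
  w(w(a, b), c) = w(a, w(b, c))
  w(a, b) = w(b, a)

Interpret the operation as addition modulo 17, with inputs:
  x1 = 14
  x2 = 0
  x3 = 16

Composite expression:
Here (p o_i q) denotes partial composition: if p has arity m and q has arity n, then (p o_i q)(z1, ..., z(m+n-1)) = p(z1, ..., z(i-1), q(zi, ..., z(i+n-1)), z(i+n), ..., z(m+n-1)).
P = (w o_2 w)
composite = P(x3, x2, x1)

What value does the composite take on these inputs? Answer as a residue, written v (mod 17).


13 (mod 17)


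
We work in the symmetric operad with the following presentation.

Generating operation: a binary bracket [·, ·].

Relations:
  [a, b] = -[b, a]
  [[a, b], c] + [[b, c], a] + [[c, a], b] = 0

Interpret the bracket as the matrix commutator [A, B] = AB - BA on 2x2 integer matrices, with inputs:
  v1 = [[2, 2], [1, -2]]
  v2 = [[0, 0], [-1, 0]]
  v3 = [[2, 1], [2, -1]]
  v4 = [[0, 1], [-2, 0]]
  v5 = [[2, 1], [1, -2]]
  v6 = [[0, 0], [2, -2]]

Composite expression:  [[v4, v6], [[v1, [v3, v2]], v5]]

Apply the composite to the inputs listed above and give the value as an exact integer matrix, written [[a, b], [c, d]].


[[120, 56], [128, -120]]

[v4, v6] = [[2, -2], [-4, -2]]
[v3, v2] = [[-1, 0], [3, 1]]
[v1, [v3, v2]] = [[6, 4], [-14, -6]]
[[v1, [v3, v2]], v5] = [[18, -4], [-68, -18]]
[[v4, v6], [[v1, [v3, v2]], v5]] = [[120, 56], [128, -120]]


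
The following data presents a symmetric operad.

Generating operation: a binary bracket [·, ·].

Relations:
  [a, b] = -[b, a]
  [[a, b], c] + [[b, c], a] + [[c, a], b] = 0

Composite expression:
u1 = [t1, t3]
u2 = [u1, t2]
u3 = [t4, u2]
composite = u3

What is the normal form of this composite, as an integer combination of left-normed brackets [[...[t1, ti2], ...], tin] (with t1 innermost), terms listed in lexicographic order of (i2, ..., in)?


-[[[t1, t3], t2], t4]

Antisymmetry and Jacobi reduce to t1-anchored left-normed brackets.
Composite bracket: [t4, [[t1, t3], t2]]
Applying ab - ba throughout gives 8 signed words (2^3 = 8).
Collect the words opening with t1:
  from t1t3t2t4, sign -1: term -[[[t1, t3], t2], t4]


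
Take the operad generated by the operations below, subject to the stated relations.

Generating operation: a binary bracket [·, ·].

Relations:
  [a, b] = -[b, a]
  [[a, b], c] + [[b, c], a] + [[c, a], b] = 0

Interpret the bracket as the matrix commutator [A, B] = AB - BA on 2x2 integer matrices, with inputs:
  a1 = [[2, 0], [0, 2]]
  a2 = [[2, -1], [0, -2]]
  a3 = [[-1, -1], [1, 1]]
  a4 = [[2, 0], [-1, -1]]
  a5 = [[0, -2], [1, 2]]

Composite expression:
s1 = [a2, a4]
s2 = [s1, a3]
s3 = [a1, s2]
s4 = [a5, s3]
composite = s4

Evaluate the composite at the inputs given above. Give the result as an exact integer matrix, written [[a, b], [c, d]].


[[0, 0], [0, 0]]

[a2, a4] = [[1, 3], [4, -1]]
[[a2, a4], a3] = [[7, 4], [-10, -7]]
[a1, [[a2, a4], a3]] = [[0, 0], [0, 0]]
[a5, [a1, [[a2, a4], a3]]] = [[0, 0], [0, 0]]


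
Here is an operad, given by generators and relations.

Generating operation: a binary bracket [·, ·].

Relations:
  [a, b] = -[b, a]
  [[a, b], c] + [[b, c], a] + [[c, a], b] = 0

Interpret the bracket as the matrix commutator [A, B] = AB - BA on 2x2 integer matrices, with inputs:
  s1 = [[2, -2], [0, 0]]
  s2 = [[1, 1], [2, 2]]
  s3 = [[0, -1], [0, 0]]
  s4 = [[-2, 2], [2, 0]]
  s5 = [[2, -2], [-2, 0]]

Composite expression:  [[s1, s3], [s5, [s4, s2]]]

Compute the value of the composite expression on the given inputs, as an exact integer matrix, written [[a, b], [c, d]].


[[24, -16], [0, -24]]

[s1, s3] = [[0, -2], [0, 0]]
[s4, s2] = [[2, 0], [2, -2]]
[s5, [s4, s2]] = [[-4, 8], [-12, 4]]
[[s1, s3], [s5, [s4, s2]]] = [[24, -16], [0, -24]]


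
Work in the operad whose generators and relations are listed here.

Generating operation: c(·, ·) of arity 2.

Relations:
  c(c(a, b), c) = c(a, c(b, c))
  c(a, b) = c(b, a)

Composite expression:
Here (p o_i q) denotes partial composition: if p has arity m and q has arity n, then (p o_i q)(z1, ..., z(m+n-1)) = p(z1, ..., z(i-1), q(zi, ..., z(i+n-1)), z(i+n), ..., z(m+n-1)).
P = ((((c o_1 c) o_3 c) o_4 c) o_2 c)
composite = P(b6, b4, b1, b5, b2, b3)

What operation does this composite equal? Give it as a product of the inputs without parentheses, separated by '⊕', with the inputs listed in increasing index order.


Reordering under c is free, so list the b-inputs canonically.
c(b4, b1) spells out as b4 ⊕ b1
c(b6, c(b4, b1)) spells out as b6 ⊕ b4 ⊕ b1
c(b2, b3) spells out as b2 ⊕ b3
c(b5, c(b2, b3)) spells out as b5 ⊕ b2 ⊕ b3
c(c(b6, c(b4, b1)), c(b5, c(b2, b3))) spells out as b6 ⊕ b4 ⊕ b1 ⊕ b5 ⊕ b2 ⊕ b3
sorting the factors by input index: b1 ⊕ b2 ⊕ b3 ⊕ b4 ⊕ b5 ⊕ b6

b1 ⊕ b2 ⊕ b3 ⊕ b4 ⊕ b5 ⊕ b6


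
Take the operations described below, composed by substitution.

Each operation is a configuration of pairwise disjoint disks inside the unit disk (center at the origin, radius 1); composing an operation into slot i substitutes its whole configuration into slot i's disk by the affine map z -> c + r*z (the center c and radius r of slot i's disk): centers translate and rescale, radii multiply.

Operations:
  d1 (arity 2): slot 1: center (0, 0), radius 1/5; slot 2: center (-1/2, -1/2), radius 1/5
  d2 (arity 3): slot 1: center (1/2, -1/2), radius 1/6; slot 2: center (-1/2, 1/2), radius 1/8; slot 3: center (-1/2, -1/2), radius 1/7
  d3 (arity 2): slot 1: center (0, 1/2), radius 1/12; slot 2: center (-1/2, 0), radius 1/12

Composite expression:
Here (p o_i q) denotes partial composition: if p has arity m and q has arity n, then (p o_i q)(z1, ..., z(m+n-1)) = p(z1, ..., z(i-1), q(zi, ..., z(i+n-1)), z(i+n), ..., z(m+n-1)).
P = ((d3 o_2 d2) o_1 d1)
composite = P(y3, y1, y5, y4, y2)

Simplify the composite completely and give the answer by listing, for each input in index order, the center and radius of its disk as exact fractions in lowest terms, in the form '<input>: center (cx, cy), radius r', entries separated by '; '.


Only the slot chain above each y matters under d3; compose those maps.
y3 passes through 2 substitutions, ending at center (0, 1/2), radius 1/60
y1 passes through 2 substitutions, ending at center (-1/24, 11/24), radius 1/60
y5 passes through 2 substitutions, ending at center (-11/24, -1/24), radius 1/72
y4 passes through 2 substitutions, ending at center (-13/24, 1/24), radius 1/96
y2 passes through 2 substitutions, ending at center (-13/24, -1/24), radius 1/84

y1: center (-1/24, 11/24), radius 1/60; y2: center (-13/24, -1/24), radius 1/84; y3: center (0, 1/2), radius 1/60; y4: center (-13/24, 1/24), radius 1/96; y5: center (-11/24, -1/24), radius 1/72


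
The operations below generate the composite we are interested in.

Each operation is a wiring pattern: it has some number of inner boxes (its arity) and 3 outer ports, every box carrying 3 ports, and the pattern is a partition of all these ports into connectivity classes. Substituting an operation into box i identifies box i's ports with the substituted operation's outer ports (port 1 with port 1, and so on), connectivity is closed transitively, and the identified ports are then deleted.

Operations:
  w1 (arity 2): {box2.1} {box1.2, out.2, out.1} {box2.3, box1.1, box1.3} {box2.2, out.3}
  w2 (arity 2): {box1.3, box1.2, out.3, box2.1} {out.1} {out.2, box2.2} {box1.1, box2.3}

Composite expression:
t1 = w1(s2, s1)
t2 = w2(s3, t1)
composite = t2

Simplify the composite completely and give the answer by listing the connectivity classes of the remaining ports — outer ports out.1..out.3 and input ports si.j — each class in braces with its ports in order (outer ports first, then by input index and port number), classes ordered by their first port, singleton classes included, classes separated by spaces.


Substituting into w2 glues patterns; closure does the rest.
after w1, the pattern on (s2, s1) reads {out.1, out.2, s2.2} {out.3, s1.2} {s1.1} {s1.3, s2.1, s2.3} (out.j = its outer ports)
after w2, the pattern on (s3, s2, s1) reads {out.1} {out.2, out.3, s2.2, s3.2, s3.3} {s1.1} {s1.2, s3.1} {s1.3, s2.1, s2.3} (out.j = its outer ports)

{out.1} {out.2, out.3, s2.2, s3.2, s3.3} {s1.1} {s1.2, s3.1} {s1.3, s2.1, s2.3}


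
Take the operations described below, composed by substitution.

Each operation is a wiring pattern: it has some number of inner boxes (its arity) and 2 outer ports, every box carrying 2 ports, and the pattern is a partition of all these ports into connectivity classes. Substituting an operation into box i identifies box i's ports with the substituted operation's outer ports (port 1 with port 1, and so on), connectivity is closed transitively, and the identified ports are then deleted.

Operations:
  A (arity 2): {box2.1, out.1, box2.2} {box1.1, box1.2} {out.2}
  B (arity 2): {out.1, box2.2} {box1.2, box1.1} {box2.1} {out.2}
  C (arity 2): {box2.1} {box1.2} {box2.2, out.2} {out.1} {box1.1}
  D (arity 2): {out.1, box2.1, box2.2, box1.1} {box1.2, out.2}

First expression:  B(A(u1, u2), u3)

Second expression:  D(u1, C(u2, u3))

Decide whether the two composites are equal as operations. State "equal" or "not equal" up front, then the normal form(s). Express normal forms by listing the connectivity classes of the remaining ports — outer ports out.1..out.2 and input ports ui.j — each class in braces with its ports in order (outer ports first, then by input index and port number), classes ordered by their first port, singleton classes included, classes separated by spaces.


not equal; the first gives {out.1, u3.2} {out.2} {u1.1, u1.2} {u2.1, u2.2} {u3.1} and the second {out.1, u1.1, u3.2} {out.2, u1.2} {u2.1} {u2.2} {u3.1}

The first expression, normalized: {out.1, u3.2} {out.2} {u1.1, u1.2} {u2.1, u2.2} {u3.1}
The second expression, normalized: {out.1, u1.1, u3.2} {out.2, u1.2} {u2.1} {u2.2} {u3.1}
They disagree, so not equal.


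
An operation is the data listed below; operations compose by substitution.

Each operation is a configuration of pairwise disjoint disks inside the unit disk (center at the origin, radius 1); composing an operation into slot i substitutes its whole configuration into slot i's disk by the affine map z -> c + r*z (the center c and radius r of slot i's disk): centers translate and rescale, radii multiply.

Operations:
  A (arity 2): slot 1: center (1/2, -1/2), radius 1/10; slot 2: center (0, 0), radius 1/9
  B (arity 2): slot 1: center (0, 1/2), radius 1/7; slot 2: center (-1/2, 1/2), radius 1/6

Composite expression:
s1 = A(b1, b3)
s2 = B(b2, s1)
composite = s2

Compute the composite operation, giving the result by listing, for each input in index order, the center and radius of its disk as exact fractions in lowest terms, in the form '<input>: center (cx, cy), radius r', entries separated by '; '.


Follow each b-input down from B: c' goes to c + r*c', radius to r*r'.
input b2: composing its 1 substitution step yields center (0, 1/2), radius 1/7
input b1: composing its 2 substitution steps yields center (-5/12, 5/12), radius 1/60
input b3: composing its 2 substitution steps yields center (-1/2, 1/2), radius 1/54

b1: center (-5/12, 5/12), radius 1/60; b2: center (0, 1/2), radius 1/7; b3: center (-1/2, 1/2), radius 1/54


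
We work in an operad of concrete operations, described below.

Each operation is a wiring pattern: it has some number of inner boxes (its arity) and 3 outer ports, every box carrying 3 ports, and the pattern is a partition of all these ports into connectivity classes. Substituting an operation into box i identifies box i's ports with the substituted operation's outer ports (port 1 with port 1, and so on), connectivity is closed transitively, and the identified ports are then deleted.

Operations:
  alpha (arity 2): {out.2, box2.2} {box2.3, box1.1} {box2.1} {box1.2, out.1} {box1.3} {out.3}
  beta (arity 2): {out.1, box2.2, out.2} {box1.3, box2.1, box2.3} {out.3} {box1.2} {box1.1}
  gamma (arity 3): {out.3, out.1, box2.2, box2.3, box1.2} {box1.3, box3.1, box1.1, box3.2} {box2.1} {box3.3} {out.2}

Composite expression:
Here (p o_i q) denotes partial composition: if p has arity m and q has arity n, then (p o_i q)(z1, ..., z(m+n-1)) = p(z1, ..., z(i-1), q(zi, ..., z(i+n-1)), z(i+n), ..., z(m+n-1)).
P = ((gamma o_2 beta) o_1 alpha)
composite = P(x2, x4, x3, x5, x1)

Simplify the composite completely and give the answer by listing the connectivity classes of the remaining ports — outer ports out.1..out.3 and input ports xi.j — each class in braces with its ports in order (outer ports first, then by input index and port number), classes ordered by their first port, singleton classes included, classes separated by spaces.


{out.1, out.3, x4.2, x5.2} {out.2} {x1.1, x1.2, x2.2} {x1.3} {x2.1, x4.3} {x2.3} {x3.1} {x3.2} {x3.3, x5.1, x5.3} {x4.1}


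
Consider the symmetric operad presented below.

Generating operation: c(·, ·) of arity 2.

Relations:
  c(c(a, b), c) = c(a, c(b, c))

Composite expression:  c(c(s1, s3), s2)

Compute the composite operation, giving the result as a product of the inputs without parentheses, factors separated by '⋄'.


Key point: c is associative — brackets drop, the s-order remains.
c(s1, s3) collapses to s1 ⋄ s3
c(c(s1, s3), s2) collapses to s1 ⋄ s3 ⋄ s2

s1 ⋄ s3 ⋄ s2


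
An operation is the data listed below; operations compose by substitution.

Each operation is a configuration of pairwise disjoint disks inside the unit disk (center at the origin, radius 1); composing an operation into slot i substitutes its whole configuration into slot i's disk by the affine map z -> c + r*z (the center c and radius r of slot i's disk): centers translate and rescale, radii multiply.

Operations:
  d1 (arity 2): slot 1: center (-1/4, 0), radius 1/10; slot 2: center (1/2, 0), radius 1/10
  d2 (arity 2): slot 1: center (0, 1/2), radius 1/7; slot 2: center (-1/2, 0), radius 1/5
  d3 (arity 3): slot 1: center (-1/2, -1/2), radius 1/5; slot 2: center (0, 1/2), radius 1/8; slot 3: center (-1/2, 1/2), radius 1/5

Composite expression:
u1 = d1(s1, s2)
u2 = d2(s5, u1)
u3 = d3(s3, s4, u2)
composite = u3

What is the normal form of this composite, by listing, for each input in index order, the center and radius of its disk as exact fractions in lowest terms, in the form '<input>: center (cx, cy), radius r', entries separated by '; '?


s1: center (-61/100, 1/2), radius 1/250; s2: center (-29/50, 1/2), radius 1/250; s3: center (-1/2, -1/2), radius 1/5; s4: center (0, 1/2), radius 1/8; s5: center (-1/2, 3/5), radius 1/35


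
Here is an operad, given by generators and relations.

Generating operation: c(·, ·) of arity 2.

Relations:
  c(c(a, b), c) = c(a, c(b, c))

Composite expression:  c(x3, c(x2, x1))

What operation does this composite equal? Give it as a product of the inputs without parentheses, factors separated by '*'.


x3 * x2 * x1

All parenthesizations of c agree; list the x-inputs left to right.
c(x2, x1) reduces to x2 * x1
c(x3, c(x2, x1)) reduces to x3 * x2 * x1


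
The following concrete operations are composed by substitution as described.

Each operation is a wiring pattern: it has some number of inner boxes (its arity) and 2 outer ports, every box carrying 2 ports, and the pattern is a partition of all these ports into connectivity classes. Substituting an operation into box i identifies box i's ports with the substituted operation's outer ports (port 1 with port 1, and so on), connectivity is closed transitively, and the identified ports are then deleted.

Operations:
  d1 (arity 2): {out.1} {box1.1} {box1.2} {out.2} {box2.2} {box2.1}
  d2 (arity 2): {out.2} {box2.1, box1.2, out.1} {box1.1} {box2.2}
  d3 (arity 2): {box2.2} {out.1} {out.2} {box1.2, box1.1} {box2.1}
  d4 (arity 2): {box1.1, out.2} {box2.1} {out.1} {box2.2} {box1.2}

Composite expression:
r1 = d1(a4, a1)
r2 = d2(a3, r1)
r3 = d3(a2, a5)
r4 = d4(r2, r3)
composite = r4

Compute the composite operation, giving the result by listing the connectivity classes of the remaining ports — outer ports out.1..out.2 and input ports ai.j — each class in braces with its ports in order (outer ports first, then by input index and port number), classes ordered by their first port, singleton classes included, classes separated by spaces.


{out.1} {out.2, a3.2} {a1.1} {a1.2} {a2.1, a2.2} {a3.1} {a4.1} {a4.2} {a5.1} {a5.2}


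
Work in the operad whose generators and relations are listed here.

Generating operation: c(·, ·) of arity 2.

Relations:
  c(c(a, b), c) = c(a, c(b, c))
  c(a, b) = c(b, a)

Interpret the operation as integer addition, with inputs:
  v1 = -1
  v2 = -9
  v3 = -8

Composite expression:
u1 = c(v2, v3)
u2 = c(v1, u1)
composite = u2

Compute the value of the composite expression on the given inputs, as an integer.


-18

c(v2, v3) = -17
c(v1, c(v2, v3)) = -18


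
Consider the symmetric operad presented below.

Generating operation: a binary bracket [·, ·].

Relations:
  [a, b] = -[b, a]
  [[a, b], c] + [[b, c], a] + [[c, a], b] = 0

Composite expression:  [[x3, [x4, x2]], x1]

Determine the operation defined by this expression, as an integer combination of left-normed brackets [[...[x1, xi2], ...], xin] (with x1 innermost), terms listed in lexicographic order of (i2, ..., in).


-[[[x1, x2], x4], x3] + [[[x1, x3], x2], x4] - [[[x1, x3], x4], x2] + [[[x1, x4], x2], x3]

Left-normed coefficients sit on the x1-initial expansion words.
Composite bracket: [[x3, [x4, x2]], x1]
Full expansion: 8 signed words from ab - ba (2^3 = 8).
Coefficients come from the x1-initial words:
  word x1x2x4x3 has sign -1, contributing -[[[x1, x2], x4], x3]
  word x1x3x2x4 has sign +1, contributing +[[[x1, x3], x2], x4]
  word x1x3x4x2 has sign -1, contributing -[[[x1, x3], x4], x2]
  word x1x4x2x3 has sign +1, contributing +[[[x1, x4], x2], x3]


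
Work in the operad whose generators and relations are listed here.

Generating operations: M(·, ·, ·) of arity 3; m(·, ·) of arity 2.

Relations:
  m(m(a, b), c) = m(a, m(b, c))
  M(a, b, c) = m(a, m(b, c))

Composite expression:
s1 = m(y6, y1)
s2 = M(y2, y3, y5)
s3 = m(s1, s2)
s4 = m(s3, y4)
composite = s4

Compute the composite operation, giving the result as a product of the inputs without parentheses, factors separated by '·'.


y6 · y1 · y2 · y3 · y5 · y4


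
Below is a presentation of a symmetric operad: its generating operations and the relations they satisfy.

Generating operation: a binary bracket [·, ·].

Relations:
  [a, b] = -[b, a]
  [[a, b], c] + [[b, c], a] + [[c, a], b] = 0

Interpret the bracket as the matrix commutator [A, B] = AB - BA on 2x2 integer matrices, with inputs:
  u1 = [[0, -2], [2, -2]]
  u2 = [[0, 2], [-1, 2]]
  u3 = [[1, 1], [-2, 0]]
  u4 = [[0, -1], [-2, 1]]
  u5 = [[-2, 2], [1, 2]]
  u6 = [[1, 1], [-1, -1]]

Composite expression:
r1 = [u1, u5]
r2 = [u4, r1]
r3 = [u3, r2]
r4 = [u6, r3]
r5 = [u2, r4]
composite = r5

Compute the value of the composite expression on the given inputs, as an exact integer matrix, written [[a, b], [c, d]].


[[76, 176], [164, -76]]

[u1, u5] = [[-6, -4], [-10, 6]]
[u4, [u1, u5]] = [[2, -8], [14, -2]]
[u3, [u4, [u1, u5]]] = [[-2, -12], [-22, 2]]
[u6, [u3, [u4, [u1, u5]]]] = [[-34, -20], [48, 34]]
[u2, [u6, [u3, [u4, [u1, u5]]]]] = [[76, 176], [164, -76]]


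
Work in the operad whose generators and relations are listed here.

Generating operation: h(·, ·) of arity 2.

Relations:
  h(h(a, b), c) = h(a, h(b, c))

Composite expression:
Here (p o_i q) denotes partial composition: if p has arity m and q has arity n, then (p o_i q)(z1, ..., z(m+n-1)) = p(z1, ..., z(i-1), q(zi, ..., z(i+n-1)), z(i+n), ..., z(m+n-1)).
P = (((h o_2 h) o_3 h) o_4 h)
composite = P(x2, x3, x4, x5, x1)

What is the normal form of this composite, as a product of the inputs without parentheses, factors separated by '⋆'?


All parenthesizations of h agree; list the x-inputs left to right.
h(x5, x1) unparenthesizes to x5 ⋆ x1
h(x4, h(x5, x1)) unparenthesizes to x4 ⋆ x5 ⋆ x1
h(x3, h(x4, h(x5, x1))) unparenthesizes to x3 ⋆ x4 ⋆ x5 ⋆ x1
h(x2, h(x3, h(x4, h(x5, x1)))) unparenthesizes to x2 ⋆ x3 ⋆ x4 ⋆ x5 ⋆ x1

x2 ⋆ x3 ⋆ x4 ⋆ x5 ⋆ x1
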